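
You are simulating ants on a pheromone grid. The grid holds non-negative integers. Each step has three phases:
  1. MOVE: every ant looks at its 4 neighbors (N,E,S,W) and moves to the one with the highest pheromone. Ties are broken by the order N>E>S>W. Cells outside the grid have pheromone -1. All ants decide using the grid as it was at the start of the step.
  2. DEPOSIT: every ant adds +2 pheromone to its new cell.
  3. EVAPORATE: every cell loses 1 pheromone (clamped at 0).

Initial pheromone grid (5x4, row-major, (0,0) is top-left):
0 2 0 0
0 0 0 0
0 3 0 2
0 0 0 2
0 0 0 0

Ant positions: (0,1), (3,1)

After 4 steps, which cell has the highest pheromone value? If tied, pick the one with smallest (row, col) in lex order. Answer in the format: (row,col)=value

Answer: (2,1)=5

Derivation:
Step 1: ant0:(0,1)->E->(0,2) | ant1:(3,1)->N->(2,1)
  grid max=4 at (2,1)
Step 2: ant0:(0,2)->W->(0,1) | ant1:(2,1)->N->(1,1)
  grid max=3 at (2,1)
Step 3: ant0:(0,1)->S->(1,1) | ant1:(1,1)->S->(2,1)
  grid max=4 at (2,1)
Step 4: ant0:(1,1)->S->(2,1) | ant1:(2,1)->N->(1,1)
  grid max=5 at (2,1)
Final grid:
  0 0 0 0
  0 3 0 0
  0 5 0 0
  0 0 0 0
  0 0 0 0
Max pheromone 5 at (2,1)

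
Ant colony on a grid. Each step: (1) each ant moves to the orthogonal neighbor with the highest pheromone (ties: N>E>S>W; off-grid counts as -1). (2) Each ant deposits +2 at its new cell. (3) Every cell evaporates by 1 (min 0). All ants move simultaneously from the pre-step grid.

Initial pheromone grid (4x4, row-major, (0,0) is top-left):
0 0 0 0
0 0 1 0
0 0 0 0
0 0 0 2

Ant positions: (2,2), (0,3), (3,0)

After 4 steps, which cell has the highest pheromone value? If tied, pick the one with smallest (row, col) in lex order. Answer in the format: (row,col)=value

Step 1: ant0:(2,2)->N->(1,2) | ant1:(0,3)->S->(1,3) | ant2:(3,0)->N->(2,0)
  grid max=2 at (1,2)
Step 2: ant0:(1,2)->E->(1,3) | ant1:(1,3)->W->(1,2) | ant2:(2,0)->N->(1,0)
  grid max=3 at (1,2)
Step 3: ant0:(1,3)->W->(1,2) | ant1:(1,2)->E->(1,3) | ant2:(1,0)->N->(0,0)
  grid max=4 at (1,2)
Step 4: ant0:(1,2)->E->(1,3) | ant1:(1,3)->W->(1,2) | ant2:(0,0)->E->(0,1)
  grid max=5 at (1,2)
Final grid:
  0 1 0 0
  0 0 5 4
  0 0 0 0
  0 0 0 0
Max pheromone 5 at (1,2)

Answer: (1,2)=5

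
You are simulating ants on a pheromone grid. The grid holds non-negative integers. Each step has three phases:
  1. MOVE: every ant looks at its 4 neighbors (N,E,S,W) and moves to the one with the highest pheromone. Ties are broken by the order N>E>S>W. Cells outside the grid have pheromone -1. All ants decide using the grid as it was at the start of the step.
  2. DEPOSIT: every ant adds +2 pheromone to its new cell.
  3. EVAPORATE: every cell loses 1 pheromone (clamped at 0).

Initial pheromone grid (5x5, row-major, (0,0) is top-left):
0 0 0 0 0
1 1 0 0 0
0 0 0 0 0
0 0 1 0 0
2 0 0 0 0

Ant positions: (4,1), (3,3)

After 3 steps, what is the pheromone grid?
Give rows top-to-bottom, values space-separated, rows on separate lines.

After step 1: ants at (4,0),(3,2)
  0 0 0 0 0
  0 0 0 0 0
  0 0 0 0 0
  0 0 2 0 0
  3 0 0 0 0
After step 2: ants at (3,0),(2,2)
  0 0 0 0 0
  0 0 0 0 0
  0 0 1 0 0
  1 0 1 0 0
  2 0 0 0 0
After step 3: ants at (4,0),(3,2)
  0 0 0 0 0
  0 0 0 0 0
  0 0 0 0 0
  0 0 2 0 0
  3 0 0 0 0

0 0 0 0 0
0 0 0 0 0
0 0 0 0 0
0 0 2 0 0
3 0 0 0 0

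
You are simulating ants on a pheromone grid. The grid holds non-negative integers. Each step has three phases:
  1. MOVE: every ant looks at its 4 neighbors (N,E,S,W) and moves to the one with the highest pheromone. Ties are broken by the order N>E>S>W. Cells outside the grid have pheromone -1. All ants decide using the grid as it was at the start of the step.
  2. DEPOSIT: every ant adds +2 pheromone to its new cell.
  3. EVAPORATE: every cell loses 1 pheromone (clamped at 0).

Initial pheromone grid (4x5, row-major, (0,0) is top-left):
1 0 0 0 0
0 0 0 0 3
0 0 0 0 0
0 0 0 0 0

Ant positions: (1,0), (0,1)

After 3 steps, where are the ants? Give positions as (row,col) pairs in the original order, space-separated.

Step 1: ant0:(1,0)->N->(0,0) | ant1:(0,1)->W->(0,0)
  grid max=4 at (0,0)
Step 2: ant0:(0,0)->E->(0,1) | ant1:(0,0)->E->(0,1)
  grid max=3 at (0,0)
Step 3: ant0:(0,1)->W->(0,0) | ant1:(0,1)->W->(0,0)
  grid max=6 at (0,0)

(0,0) (0,0)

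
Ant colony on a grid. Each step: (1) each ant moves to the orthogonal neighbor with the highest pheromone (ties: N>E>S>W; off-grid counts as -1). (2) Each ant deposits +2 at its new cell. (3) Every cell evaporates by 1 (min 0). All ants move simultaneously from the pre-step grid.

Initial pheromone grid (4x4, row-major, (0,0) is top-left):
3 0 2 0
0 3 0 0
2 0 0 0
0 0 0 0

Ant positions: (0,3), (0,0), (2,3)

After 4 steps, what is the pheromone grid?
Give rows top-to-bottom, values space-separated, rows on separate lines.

After step 1: ants at (0,2),(0,1),(1,3)
  2 1 3 0
  0 2 0 1
  1 0 0 0
  0 0 0 0
After step 2: ants at (0,1),(0,2),(0,3)
  1 2 4 1
  0 1 0 0
  0 0 0 0
  0 0 0 0
After step 3: ants at (0,2),(0,1),(0,2)
  0 3 7 0
  0 0 0 0
  0 0 0 0
  0 0 0 0
After step 4: ants at (0,1),(0,2),(0,1)
  0 6 8 0
  0 0 0 0
  0 0 0 0
  0 0 0 0

0 6 8 0
0 0 0 0
0 0 0 0
0 0 0 0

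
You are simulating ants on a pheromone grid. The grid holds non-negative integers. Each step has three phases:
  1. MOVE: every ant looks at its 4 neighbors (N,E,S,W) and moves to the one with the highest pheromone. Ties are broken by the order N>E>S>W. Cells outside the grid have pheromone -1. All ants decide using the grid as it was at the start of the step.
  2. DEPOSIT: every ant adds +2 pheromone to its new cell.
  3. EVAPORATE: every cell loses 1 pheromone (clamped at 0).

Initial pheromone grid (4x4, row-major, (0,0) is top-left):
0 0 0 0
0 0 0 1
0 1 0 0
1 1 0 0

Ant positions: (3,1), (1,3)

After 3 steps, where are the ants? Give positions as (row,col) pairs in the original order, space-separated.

Step 1: ant0:(3,1)->N->(2,1) | ant1:(1,3)->N->(0,3)
  grid max=2 at (2,1)
Step 2: ant0:(2,1)->N->(1,1) | ant1:(0,3)->S->(1,3)
  grid max=1 at (1,1)
Step 3: ant0:(1,1)->S->(2,1) | ant1:(1,3)->N->(0,3)
  grid max=2 at (2,1)

(2,1) (0,3)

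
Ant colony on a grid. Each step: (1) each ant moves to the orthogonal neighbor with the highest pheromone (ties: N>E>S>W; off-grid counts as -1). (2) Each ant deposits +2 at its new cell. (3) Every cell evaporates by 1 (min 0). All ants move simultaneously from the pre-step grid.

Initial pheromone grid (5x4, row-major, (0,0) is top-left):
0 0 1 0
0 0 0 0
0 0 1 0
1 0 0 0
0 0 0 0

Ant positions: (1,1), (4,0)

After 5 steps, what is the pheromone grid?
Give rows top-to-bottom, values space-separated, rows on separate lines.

After step 1: ants at (0,1),(3,0)
  0 1 0 0
  0 0 0 0
  0 0 0 0
  2 0 0 0
  0 0 0 0
After step 2: ants at (0,2),(2,0)
  0 0 1 0
  0 0 0 0
  1 0 0 0
  1 0 0 0
  0 0 0 0
After step 3: ants at (0,3),(3,0)
  0 0 0 1
  0 0 0 0
  0 0 0 0
  2 0 0 0
  0 0 0 0
After step 4: ants at (1,3),(2,0)
  0 0 0 0
  0 0 0 1
  1 0 0 0
  1 0 0 0
  0 0 0 0
After step 5: ants at (0,3),(3,0)
  0 0 0 1
  0 0 0 0
  0 0 0 0
  2 0 0 0
  0 0 0 0

0 0 0 1
0 0 0 0
0 0 0 0
2 0 0 0
0 0 0 0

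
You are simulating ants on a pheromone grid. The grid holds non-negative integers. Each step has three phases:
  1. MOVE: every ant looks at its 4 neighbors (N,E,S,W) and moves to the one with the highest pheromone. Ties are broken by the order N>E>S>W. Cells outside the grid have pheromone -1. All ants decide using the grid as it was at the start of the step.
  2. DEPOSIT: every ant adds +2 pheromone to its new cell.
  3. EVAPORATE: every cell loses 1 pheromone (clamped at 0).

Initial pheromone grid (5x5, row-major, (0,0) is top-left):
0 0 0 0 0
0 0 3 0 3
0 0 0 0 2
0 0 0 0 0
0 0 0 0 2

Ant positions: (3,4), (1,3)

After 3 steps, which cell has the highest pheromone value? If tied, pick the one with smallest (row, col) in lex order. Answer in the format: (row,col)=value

Answer: (1,4)=6

Derivation:
Step 1: ant0:(3,4)->N->(2,4) | ant1:(1,3)->E->(1,4)
  grid max=4 at (1,4)
Step 2: ant0:(2,4)->N->(1,4) | ant1:(1,4)->S->(2,4)
  grid max=5 at (1,4)
Step 3: ant0:(1,4)->S->(2,4) | ant1:(2,4)->N->(1,4)
  grid max=6 at (1,4)
Final grid:
  0 0 0 0 0
  0 0 0 0 6
  0 0 0 0 5
  0 0 0 0 0
  0 0 0 0 0
Max pheromone 6 at (1,4)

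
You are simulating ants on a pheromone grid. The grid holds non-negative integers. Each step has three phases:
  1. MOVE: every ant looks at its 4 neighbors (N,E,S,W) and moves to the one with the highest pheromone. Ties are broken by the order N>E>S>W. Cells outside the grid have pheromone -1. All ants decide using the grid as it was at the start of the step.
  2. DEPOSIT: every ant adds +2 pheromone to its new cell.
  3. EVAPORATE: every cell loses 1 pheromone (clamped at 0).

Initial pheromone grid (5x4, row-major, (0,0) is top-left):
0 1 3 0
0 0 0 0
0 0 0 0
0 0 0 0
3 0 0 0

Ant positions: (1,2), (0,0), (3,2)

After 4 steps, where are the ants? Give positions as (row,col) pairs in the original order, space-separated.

Step 1: ant0:(1,2)->N->(0,2) | ant1:(0,0)->E->(0,1) | ant2:(3,2)->N->(2,2)
  grid max=4 at (0,2)
Step 2: ant0:(0,2)->W->(0,1) | ant1:(0,1)->E->(0,2) | ant2:(2,2)->N->(1,2)
  grid max=5 at (0,2)
Step 3: ant0:(0,1)->E->(0,2) | ant1:(0,2)->W->(0,1) | ant2:(1,2)->N->(0,2)
  grid max=8 at (0,2)
Step 4: ant0:(0,2)->W->(0,1) | ant1:(0,1)->E->(0,2) | ant2:(0,2)->W->(0,1)
  grid max=9 at (0,2)

(0,1) (0,2) (0,1)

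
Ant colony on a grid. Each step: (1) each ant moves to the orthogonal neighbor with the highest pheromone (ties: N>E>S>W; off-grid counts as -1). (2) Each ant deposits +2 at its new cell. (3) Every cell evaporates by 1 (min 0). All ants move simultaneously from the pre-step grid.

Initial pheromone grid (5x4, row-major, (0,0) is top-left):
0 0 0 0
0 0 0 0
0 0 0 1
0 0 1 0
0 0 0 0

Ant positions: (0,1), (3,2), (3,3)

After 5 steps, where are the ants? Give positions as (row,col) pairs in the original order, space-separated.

Step 1: ant0:(0,1)->E->(0,2) | ant1:(3,2)->N->(2,2) | ant2:(3,3)->N->(2,3)
  grid max=2 at (2,3)
Step 2: ant0:(0,2)->E->(0,3) | ant1:(2,2)->E->(2,3) | ant2:(2,3)->W->(2,2)
  grid max=3 at (2,3)
Step 3: ant0:(0,3)->S->(1,3) | ant1:(2,3)->W->(2,2) | ant2:(2,2)->E->(2,3)
  grid max=4 at (2,3)
Step 4: ant0:(1,3)->S->(2,3) | ant1:(2,2)->E->(2,3) | ant2:(2,3)->W->(2,2)
  grid max=7 at (2,3)
Step 5: ant0:(2,3)->W->(2,2) | ant1:(2,3)->W->(2,2) | ant2:(2,2)->E->(2,3)
  grid max=8 at (2,3)

(2,2) (2,2) (2,3)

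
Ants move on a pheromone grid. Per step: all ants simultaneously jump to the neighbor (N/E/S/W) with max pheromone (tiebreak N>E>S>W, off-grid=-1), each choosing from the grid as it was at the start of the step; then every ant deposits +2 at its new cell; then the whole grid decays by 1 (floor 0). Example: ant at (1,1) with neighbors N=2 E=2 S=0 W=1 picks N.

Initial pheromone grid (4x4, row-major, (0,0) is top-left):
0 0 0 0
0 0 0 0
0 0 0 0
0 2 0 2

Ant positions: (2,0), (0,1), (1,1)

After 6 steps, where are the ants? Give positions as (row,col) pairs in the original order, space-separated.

Step 1: ant0:(2,0)->N->(1,0) | ant1:(0,1)->E->(0,2) | ant2:(1,1)->N->(0,1)
  grid max=1 at (0,1)
Step 2: ant0:(1,0)->N->(0,0) | ant1:(0,2)->W->(0,1) | ant2:(0,1)->E->(0,2)
  grid max=2 at (0,1)
Step 3: ant0:(0,0)->E->(0,1) | ant1:(0,1)->E->(0,2) | ant2:(0,2)->W->(0,1)
  grid max=5 at (0,1)
Step 4: ant0:(0,1)->E->(0,2) | ant1:(0,2)->W->(0,1) | ant2:(0,1)->E->(0,2)
  grid max=6 at (0,1)
Step 5: ant0:(0,2)->W->(0,1) | ant1:(0,1)->E->(0,2) | ant2:(0,2)->W->(0,1)
  grid max=9 at (0,1)
Step 6: ant0:(0,1)->E->(0,2) | ant1:(0,2)->W->(0,1) | ant2:(0,1)->E->(0,2)
  grid max=10 at (0,1)

(0,2) (0,1) (0,2)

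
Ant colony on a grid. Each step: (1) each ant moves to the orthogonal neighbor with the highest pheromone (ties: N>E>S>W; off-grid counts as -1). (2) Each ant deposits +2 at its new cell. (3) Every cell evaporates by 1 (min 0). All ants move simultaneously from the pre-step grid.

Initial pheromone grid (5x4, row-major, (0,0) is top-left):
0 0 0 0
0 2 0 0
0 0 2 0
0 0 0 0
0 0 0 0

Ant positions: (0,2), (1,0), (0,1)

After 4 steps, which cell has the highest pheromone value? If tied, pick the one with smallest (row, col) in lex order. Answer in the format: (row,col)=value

Step 1: ant0:(0,2)->E->(0,3) | ant1:(1,0)->E->(1,1) | ant2:(0,1)->S->(1,1)
  grid max=5 at (1,1)
Step 2: ant0:(0,3)->S->(1,3) | ant1:(1,1)->N->(0,1) | ant2:(1,1)->N->(0,1)
  grid max=4 at (1,1)
Step 3: ant0:(1,3)->N->(0,3) | ant1:(0,1)->S->(1,1) | ant2:(0,1)->S->(1,1)
  grid max=7 at (1,1)
Step 4: ant0:(0,3)->S->(1,3) | ant1:(1,1)->N->(0,1) | ant2:(1,1)->N->(0,1)
  grid max=6 at (1,1)
Final grid:
  0 5 0 0
  0 6 0 1
  0 0 0 0
  0 0 0 0
  0 0 0 0
Max pheromone 6 at (1,1)

Answer: (1,1)=6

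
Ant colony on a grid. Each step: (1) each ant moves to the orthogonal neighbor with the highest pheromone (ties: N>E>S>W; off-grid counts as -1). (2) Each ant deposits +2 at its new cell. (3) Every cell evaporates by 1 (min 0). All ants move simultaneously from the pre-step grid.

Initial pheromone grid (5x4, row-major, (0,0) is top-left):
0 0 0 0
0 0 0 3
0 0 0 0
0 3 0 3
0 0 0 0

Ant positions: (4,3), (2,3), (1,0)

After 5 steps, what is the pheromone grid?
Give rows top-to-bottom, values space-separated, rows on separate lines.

After step 1: ants at (3,3),(1,3),(0,0)
  1 0 0 0
  0 0 0 4
  0 0 0 0
  0 2 0 4
  0 0 0 0
After step 2: ants at (2,3),(0,3),(0,1)
  0 1 0 1
  0 0 0 3
  0 0 0 1
  0 1 0 3
  0 0 0 0
After step 3: ants at (1,3),(1,3),(0,2)
  0 0 1 0
  0 0 0 6
  0 0 0 0
  0 0 0 2
  0 0 0 0
After step 4: ants at (0,3),(0,3),(0,3)
  0 0 0 5
  0 0 0 5
  0 0 0 0
  0 0 0 1
  0 0 0 0
After step 5: ants at (1,3),(1,3),(1,3)
  0 0 0 4
  0 0 0 10
  0 0 0 0
  0 0 0 0
  0 0 0 0

0 0 0 4
0 0 0 10
0 0 0 0
0 0 0 0
0 0 0 0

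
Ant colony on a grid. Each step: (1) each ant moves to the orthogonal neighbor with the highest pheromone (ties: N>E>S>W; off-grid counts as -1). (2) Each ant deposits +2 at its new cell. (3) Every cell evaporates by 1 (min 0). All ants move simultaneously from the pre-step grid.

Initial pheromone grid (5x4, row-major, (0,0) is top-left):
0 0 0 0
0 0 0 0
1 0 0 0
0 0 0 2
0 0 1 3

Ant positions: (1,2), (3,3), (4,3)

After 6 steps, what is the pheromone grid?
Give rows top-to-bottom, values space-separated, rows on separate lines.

After step 1: ants at (0,2),(4,3),(3,3)
  0 0 1 0
  0 0 0 0
  0 0 0 0
  0 0 0 3
  0 0 0 4
After step 2: ants at (0,3),(3,3),(4,3)
  0 0 0 1
  0 0 0 0
  0 0 0 0
  0 0 0 4
  0 0 0 5
After step 3: ants at (1,3),(4,3),(3,3)
  0 0 0 0
  0 0 0 1
  0 0 0 0
  0 0 0 5
  0 0 0 6
After step 4: ants at (0,3),(3,3),(4,3)
  0 0 0 1
  0 0 0 0
  0 0 0 0
  0 0 0 6
  0 0 0 7
After step 5: ants at (1,3),(4,3),(3,3)
  0 0 0 0
  0 0 0 1
  0 0 0 0
  0 0 0 7
  0 0 0 8
After step 6: ants at (0,3),(3,3),(4,3)
  0 0 0 1
  0 0 0 0
  0 0 0 0
  0 0 0 8
  0 0 0 9

0 0 0 1
0 0 0 0
0 0 0 0
0 0 0 8
0 0 0 9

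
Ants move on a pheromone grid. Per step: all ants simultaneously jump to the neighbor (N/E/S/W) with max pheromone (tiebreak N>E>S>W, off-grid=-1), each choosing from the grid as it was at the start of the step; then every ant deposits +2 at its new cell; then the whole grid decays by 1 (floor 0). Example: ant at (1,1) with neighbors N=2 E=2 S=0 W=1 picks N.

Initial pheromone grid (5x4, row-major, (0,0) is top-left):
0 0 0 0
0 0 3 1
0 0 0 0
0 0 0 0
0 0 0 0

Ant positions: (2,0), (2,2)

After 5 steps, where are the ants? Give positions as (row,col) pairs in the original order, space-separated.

Step 1: ant0:(2,0)->N->(1,0) | ant1:(2,2)->N->(1,2)
  grid max=4 at (1,2)
Step 2: ant0:(1,0)->N->(0,0) | ant1:(1,2)->N->(0,2)
  grid max=3 at (1,2)
Step 3: ant0:(0,0)->E->(0,1) | ant1:(0,2)->S->(1,2)
  grid max=4 at (1,2)
Step 4: ant0:(0,1)->E->(0,2) | ant1:(1,2)->N->(0,2)
  grid max=3 at (0,2)
Step 5: ant0:(0,2)->S->(1,2) | ant1:(0,2)->S->(1,2)
  grid max=6 at (1,2)

(1,2) (1,2)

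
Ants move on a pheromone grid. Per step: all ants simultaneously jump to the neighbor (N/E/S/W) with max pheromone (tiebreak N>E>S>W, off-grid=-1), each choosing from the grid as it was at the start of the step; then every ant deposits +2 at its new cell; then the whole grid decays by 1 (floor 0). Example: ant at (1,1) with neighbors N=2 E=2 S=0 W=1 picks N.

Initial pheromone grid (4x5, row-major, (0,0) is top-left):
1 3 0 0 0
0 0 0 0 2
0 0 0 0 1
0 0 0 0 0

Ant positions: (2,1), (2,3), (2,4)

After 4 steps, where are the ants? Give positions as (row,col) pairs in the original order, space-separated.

Step 1: ant0:(2,1)->N->(1,1) | ant1:(2,3)->E->(2,4) | ant2:(2,4)->N->(1,4)
  grid max=3 at (1,4)
Step 2: ant0:(1,1)->N->(0,1) | ant1:(2,4)->N->(1,4) | ant2:(1,4)->S->(2,4)
  grid max=4 at (1,4)
Step 3: ant0:(0,1)->E->(0,2) | ant1:(1,4)->S->(2,4) | ant2:(2,4)->N->(1,4)
  grid max=5 at (1,4)
Step 4: ant0:(0,2)->W->(0,1) | ant1:(2,4)->N->(1,4) | ant2:(1,4)->S->(2,4)
  grid max=6 at (1,4)

(0,1) (1,4) (2,4)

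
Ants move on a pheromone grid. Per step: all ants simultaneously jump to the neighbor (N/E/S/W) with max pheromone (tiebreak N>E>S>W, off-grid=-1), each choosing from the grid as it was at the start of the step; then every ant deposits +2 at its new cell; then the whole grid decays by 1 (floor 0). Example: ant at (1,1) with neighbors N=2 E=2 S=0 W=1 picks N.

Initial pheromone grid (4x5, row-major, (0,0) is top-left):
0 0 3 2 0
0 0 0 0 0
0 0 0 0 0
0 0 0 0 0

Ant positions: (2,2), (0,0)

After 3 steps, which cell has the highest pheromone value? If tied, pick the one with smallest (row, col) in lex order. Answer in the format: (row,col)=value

Step 1: ant0:(2,2)->N->(1,2) | ant1:(0,0)->E->(0,1)
  grid max=2 at (0,2)
Step 2: ant0:(1,2)->N->(0,2) | ant1:(0,1)->E->(0,2)
  grid max=5 at (0,2)
Step 3: ant0:(0,2)->E->(0,3) | ant1:(0,2)->E->(0,3)
  grid max=4 at (0,2)
Final grid:
  0 0 4 3 0
  0 0 0 0 0
  0 0 0 0 0
  0 0 0 0 0
Max pheromone 4 at (0,2)

Answer: (0,2)=4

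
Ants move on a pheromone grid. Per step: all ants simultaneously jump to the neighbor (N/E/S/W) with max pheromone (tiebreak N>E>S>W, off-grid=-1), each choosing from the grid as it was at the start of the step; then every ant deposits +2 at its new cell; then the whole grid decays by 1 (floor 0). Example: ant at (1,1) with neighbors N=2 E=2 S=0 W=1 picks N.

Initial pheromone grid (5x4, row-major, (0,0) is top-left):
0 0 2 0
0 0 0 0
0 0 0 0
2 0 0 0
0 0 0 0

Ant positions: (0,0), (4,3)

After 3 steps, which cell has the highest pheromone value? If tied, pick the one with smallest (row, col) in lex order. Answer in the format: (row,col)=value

Step 1: ant0:(0,0)->E->(0,1) | ant1:(4,3)->N->(3,3)
  grid max=1 at (0,1)
Step 2: ant0:(0,1)->E->(0,2) | ant1:(3,3)->N->(2,3)
  grid max=2 at (0,2)
Step 3: ant0:(0,2)->E->(0,3) | ant1:(2,3)->N->(1,3)
  grid max=1 at (0,2)
Final grid:
  0 0 1 1
  0 0 0 1
  0 0 0 0
  0 0 0 0
  0 0 0 0
Max pheromone 1 at (0,2)

Answer: (0,2)=1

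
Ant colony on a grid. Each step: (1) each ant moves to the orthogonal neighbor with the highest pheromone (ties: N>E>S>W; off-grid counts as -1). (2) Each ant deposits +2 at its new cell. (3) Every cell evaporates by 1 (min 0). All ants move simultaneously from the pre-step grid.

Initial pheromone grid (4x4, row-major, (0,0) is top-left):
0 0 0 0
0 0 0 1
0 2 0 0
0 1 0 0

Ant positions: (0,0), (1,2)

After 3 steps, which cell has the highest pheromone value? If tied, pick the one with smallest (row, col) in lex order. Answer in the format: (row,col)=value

Answer: (0,3)=2

Derivation:
Step 1: ant0:(0,0)->E->(0,1) | ant1:(1,2)->E->(1,3)
  grid max=2 at (1,3)
Step 2: ant0:(0,1)->E->(0,2) | ant1:(1,3)->N->(0,3)
  grid max=1 at (0,2)
Step 3: ant0:(0,2)->E->(0,3) | ant1:(0,3)->S->(1,3)
  grid max=2 at (0,3)
Final grid:
  0 0 0 2
  0 0 0 2
  0 0 0 0
  0 0 0 0
Max pheromone 2 at (0,3)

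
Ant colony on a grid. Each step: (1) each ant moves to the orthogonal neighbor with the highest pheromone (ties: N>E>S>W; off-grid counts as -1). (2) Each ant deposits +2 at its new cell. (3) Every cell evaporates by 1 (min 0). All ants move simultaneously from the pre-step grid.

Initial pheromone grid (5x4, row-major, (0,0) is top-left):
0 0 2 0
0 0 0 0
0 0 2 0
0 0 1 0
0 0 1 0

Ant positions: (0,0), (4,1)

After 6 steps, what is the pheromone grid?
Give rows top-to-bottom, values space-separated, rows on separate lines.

After step 1: ants at (0,1),(4,2)
  0 1 1 0
  0 0 0 0
  0 0 1 0
  0 0 0 0
  0 0 2 0
After step 2: ants at (0,2),(3,2)
  0 0 2 0
  0 0 0 0
  0 0 0 0
  0 0 1 0
  0 0 1 0
After step 3: ants at (0,3),(4,2)
  0 0 1 1
  0 0 0 0
  0 0 0 0
  0 0 0 0
  0 0 2 0
After step 4: ants at (0,2),(3,2)
  0 0 2 0
  0 0 0 0
  0 0 0 0
  0 0 1 0
  0 0 1 0
After step 5: ants at (0,3),(4,2)
  0 0 1 1
  0 0 0 0
  0 0 0 0
  0 0 0 0
  0 0 2 0
After step 6: ants at (0,2),(3,2)
  0 0 2 0
  0 0 0 0
  0 0 0 0
  0 0 1 0
  0 0 1 0

0 0 2 0
0 0 0 0
0 0 0 0
0 0 1 0
0 0 1 0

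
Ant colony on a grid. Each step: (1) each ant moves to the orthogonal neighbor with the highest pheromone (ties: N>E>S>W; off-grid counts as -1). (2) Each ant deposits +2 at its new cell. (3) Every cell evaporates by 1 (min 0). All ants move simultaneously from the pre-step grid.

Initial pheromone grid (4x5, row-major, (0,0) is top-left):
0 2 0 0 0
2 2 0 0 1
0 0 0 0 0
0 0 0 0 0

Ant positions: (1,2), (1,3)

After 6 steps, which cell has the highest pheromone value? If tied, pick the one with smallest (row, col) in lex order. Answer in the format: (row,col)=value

Step 1: ant0:(1,2)->W->(1,1) | ant1:(1,3)->E->(1,4)
  grid max=3 at (1,1)
Step 2: ant0:(1,1)->N->(0,1) | ant1:(1,4)->N->(0,4)
  grid max=2 at (0,1)
Step 3: ant0:(0,1)->S->(1,1) | ant1:(0,4)->S->(1,4)
  grid max=3 at (1,1)
Step 4: ant0:(1,1)->N->(0,1) | ant1:(1,4)->N->(0,4)
  grid max=2 at (0,1)
Step 5: ant0:(0,1)->S->(1,1) | ant1:(0,4)->S->(1,4)
  grid max=3 at (1,1)
Step 6: ant0:(1,1)->N->(0,1) | ant1:(1,4)->N->(0,4)
  grid max=2 at (0,1)
Final grid:
  0 2 0 0 1
  0 2 0 0 1
  0 0 0 0 0
  0 0 0 0 0
Max pheromone 2 at (0,1)

Answer: (0,1)=2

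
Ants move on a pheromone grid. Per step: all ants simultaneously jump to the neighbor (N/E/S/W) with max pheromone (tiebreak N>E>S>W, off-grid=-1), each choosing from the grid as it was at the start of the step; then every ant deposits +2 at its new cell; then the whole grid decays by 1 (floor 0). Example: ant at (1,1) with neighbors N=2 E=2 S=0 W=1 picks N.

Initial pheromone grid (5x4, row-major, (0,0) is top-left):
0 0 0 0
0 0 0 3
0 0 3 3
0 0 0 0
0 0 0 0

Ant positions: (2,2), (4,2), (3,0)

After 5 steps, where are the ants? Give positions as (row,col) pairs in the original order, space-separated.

Step 1: ant0:(2,2)->E->(2,3) | ant1:(4,2)->N->(3,2) | ant2:(3,0)->N->(2,0)
  grid max=4 at (2,3)
Step 2: ant0:(2,3)->N->(1,3) | ant1:(3,2)->N->(2,2) | ant2:(2,0)->N->(1,0)
  grid max=3 at (1,3)
Step 3: ant0:(1,3)->S->(2,3) | ant1:(2,2)->E->(2,3) | ant2:(1,0)->N->(0,0)
  grid max=6 at (2,3)
Step 4: ant0:(2,3)->N->(1,3) | ant1:(2,3)->N->(1,3) | ant2:(0,0)->E->(0,1)
  grid max=5 at (1,3)
Step 5: ant0:(1,3)->S->(2,3) | ant1:(1,3)->S->(2,3) | ant2:(0,1)->E->(0,2)
  grid max=8 at (2,3)

(2,3) (2,3) (0,2)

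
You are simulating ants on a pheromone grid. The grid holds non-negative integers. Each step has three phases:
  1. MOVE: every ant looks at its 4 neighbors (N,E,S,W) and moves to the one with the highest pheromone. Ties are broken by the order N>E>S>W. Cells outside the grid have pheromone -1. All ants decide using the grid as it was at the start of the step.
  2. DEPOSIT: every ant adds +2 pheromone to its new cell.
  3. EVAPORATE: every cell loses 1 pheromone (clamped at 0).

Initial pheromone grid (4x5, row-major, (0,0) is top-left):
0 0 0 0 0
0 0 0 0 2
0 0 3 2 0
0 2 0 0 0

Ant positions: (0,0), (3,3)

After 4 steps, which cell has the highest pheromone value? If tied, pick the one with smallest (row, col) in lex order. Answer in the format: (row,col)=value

Step 1: ant0:(0,0)->E->(0,1) | ant1:(3,3)->N->(2,3)
  grid max=3 at (2,3)
Step 2: ant0:(0,1)->E->(0,2) | ant1:(2,3)->W->(2,2)
  grid max=3 at (2,2)
Step 3: ant0:(0,2)->E->(0,3) | ant1:(2,2)->E->(2,3)
  grid max=3 at (2,3)
Step 4: ant0:(0,3)->E->(0,4) | ant1:(2,3)->W->(2,2)
  grid max=3 at (2,2)
Final grid:
  0 0 0 0 1
  0 0 0 0 0
  0 0 3 2 0
  0 0 0 0 0
Max pheromone 3 at (2,2)

Answer: (2,2)=3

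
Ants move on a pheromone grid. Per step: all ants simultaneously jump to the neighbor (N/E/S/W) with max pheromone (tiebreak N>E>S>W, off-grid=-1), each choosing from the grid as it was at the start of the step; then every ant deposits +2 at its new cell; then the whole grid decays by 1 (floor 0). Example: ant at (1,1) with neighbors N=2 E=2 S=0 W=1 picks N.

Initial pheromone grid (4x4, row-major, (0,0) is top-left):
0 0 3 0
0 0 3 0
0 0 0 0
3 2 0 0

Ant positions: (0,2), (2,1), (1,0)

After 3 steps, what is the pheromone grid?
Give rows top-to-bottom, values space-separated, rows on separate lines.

After step 1: ants at (1,2),(3,1),(0,0)
  1 0 2 0
  0 0 4 0
  0 0 0 0
  2 3 0 0
After step 2: ants at (0,2),(3,0),(0,1)
  0 1 3 0
  0 0 3 0
  0 0 0 0
  3 2 0 0
After step 3: ants at (1,2),(3,1),(0,2)
  0 0 4 0
  0 0 4 0
  0 0 0 0
  2 3 0 0

0 0 4 0
0 0 4 0
0 0 0 0
2 3 0 0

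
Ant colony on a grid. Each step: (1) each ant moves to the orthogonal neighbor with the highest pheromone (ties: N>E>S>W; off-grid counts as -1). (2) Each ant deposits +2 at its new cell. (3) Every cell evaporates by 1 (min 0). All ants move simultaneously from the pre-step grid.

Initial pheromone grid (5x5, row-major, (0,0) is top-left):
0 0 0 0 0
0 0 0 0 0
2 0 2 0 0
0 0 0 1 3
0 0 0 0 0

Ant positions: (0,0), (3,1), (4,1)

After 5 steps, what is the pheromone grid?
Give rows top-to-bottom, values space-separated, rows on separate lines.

After step 1: ants at (0,1),(2,1),(3,1)
  0 1 0 0 0
  0 0 0 0 0
  1 1 1 0 0
  0 1 0 0 2
  0 0 0 0 0
After step 2: ants at (0,2),(2,2),(2,1)
  0 0 1 0 0
  0 0 0 0 0
  0 2 2 0 0
  0 0 0 0 1
  0 0 0 0 0
After step 3: ants at (0,3),(2,1),(2,2)
  0 0 0 1 0
  0 0 0 0 0
  0 3 3 0 0
  0 0 0 0 0
  0 0 0 0 0
After step 4: ants at (0,4),(2,2),(2,1)
  0 0 0 0 1
  0 0 0 0 0
  0 4 4 0 0
  0 0 0 0 0
  0 0 0 0 0
After step 5: ants at (1,4),(2,1),(2,2)
  0 0 0 0 0
  0 0 0 0 1
  0 5 5 0 0
  0 0 0 0 0
  0 0 0 0 0

0 0 0 0 0
0 0 0 0 1
0 5 5 0 0
0 0 0 0 0
0 0 0 0 0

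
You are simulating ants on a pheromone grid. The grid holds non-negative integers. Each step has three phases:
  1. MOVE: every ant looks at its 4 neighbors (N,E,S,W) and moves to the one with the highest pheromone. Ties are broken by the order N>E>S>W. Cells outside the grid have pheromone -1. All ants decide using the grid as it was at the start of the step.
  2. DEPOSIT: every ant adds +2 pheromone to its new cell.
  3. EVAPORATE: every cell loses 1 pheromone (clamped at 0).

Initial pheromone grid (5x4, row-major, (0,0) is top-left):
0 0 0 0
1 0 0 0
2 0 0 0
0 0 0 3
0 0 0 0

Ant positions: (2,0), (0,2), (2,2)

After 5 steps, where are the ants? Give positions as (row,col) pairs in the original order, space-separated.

Step 1: ant0:(2,0)->N->(1,0) | ant1:(0,2)->E->(0,3) | ant2:(2,2)->N->(1,2)
  grid max=2 at (1,0)
Step 2: ant0:(1,0)->S->(2,0) | ant1:(0,3)->S->(1,3) | ant2:(1,2)->N->(0,2)
  grid max=2 at (2,0)
Step 3: ant0:(2,0)->N->(1,0) | ant1:(1,3)->N->(0,3) | ant2:(0,2)->E->(0,3)
  grid max=3 at (0,3)
Step 4: ant0:(1,0)->S->(2,0) | ant1:(0,3)->S->(1,3) | ant2:(0,3)->S->(1,3)
  grid max=3 at (1,3)
Step 5: ant0:(2,0)->N->(1,0) | ant1:(1,3)->N->(0,3) | ant2:(1,3)->N->(0,3)
  grid max=5 at (0,3)

(1,0) (0,3) (0,3)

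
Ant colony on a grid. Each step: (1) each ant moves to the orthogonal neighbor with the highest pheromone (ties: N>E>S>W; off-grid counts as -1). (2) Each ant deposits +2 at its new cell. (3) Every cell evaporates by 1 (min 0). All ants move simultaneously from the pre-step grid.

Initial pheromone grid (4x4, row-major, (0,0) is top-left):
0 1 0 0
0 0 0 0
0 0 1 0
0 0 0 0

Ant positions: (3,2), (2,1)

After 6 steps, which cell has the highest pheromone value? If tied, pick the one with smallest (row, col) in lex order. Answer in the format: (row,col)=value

Answer: (1,2)=7

Derivation:
Step 1: ant0:(3,2)->N->(2,2) | ant1:(2,1)->E->(2,2)
  grid max=4 at (2,2)
Step 2: ant0:(2,2)->N->(1,2) | ant1:(2,2)->N->(1,2)
  grid max=3 at (1,2)
Step 3: ant0:(1,2)->S->(2,2) | ant1:(1,2)->S->(2,2)
  grid max=6 at (2,2)
Step 4: ant0:(2,2)->N->(1,2) | ant1:(2,2)->N->(1,2)
  grid max=5 at (1,2)
Step 5: ant0:(1,2)->S->(2,2) | ant1:(1,2)->S->(2,2)
  grid max=8 at (2,2)
Step 6: ant0:(2,2)->N->(1,2) | ant1:(2,2)->N->(1,2)
  grid max=7 at (1,2)
Final grid:
  0 0 0 0
  0 0 7 0
  0 0 7 0
  0 0 0 0
Max pheromone 7 at (1,2)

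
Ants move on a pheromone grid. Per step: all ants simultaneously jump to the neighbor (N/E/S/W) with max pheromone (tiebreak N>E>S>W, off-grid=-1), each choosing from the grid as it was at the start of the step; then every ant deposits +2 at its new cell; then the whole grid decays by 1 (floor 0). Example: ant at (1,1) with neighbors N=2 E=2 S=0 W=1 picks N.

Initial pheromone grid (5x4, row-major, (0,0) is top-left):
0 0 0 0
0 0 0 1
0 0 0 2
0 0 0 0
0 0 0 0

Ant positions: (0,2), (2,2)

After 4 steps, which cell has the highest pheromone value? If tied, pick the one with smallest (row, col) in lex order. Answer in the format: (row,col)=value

Step 1: ant0:(0,2)->E->(0,3) | ant1:(2,2)->E->(2,3)
  grid max=3 at (2,3)
Step 2: ant0:(0,3)->S->(1,3) | ant1:(2,3)->N->(1,3)
  grid max=3 at (1,3)
Step 3: ant0:(1,3)->S->(2,3) | ant1:(1,3)->S->(2,3)
  grid max=5 at (2,3)
Step 4: ant0:(2,3)->N->(1,3) | ant1:(2,3)->N->(1,3)
  grid max=5 at (1,3)
Final grid:
  0 0 0 0
  0 0 0 5
  0 0 0 4
  0 0 0 0
  0 0 0 0
Max pheromone 5 at (1,3)

Answer: (1,3)=5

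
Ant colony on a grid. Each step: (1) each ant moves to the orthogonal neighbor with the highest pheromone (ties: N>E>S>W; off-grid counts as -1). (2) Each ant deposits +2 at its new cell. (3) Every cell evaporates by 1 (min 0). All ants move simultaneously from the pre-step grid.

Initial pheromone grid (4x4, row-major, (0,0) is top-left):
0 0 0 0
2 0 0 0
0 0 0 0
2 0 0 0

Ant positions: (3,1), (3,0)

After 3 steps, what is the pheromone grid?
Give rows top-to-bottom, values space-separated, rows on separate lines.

After step 1: ants at (3,0),(2,0)
  0 0 0 0
  1 0 0 0
  1 0 0 0
  3 0 0 0
After step 2: ants at (2,0),(3,0)
  0 0 0 0
  0 0 0 0
  2 0 0 0
  4 0 0 0
After step 3: ants at (3,0),(2,0)
  0 0 0 0
  0 0 0 0
  3 0 0 0
  5 0 0 0

0 0 0 0
0 0 0 0
3 0 0 0
5 0 0 0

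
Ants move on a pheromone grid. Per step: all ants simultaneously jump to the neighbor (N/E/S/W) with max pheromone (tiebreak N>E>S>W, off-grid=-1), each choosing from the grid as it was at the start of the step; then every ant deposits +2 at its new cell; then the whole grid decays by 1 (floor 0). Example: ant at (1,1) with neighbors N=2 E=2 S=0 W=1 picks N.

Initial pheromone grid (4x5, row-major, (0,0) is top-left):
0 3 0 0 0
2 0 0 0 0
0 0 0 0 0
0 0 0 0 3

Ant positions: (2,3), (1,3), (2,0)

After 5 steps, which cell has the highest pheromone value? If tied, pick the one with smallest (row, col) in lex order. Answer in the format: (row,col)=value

Answer: (0,3)=5

Derivation:
Step 1: ant0:(2,3)->N->(1,3) | ant1:(1,3)->N->(0,3) | ant2:(2,0)->N->(1,0)
  grid max=3 at (1,0)
Step 2: ant0:(1,3)->N->(0,3) | ant1:(0,3)->S->(1,3) | ant2:(1,0)->N->(0,0)
  grid max=2 at (0,3)
Step 3: ant0:(0,3)->S->(1,3) | ant1:(1,3)->N->(0,3) | ant2:(0,0)->S->(1,0)
  grid max=3 at (0,3)
Step 4: ant0:(1,3)->N->(0,3) | ant1:(0,3)->S->(1,3) | ant2:(1,0)->N->(0,0)
  grid max=4 at (0,3)
Step 5: ant0:(0,3)->S->(1,3) | ant1:(1,3)->N->(0,3) | ant2:(0,0)->S->(1,0)
  grid max=5 at (0,3)
Final grid:
  0 0 0 5 0
  3 0 0 5 0
  0 0 0 0 0
  0 0 0 0 0
Max pheromone 5 at (0,3)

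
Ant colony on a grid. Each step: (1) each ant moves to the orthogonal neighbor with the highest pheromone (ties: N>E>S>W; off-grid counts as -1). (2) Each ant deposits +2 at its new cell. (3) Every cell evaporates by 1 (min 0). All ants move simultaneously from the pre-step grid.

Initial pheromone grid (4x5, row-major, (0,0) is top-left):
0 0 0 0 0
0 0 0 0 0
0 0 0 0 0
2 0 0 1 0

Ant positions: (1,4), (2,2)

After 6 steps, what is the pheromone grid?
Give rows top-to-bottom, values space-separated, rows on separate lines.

After step 1: ants at (0,4),(1,2)
  0 0 0 0 1
  0 0 1 0 0
  0 0 0 0 0
  1 0 0 0 0
After step 2: ants at (1,4),(0,2)
  0 0 1 0 0
  0 0 0 0 1
  0 0 0 0 0
  0 0 0 0 0
After step 3: ants at (0,4),(0,3)
  0 0 0 1 1
  0 0 0 0 0
  0 0 0 0 0
  0 0 0 0 0
After step 4: ants at (0,3),(0,4)
  0 0 0 2 2
  0 0 0 0 0
  0 0 0 0 0
  0 0 0 0 0
After step 5: ants at (0,4),(0,3)
  0 0 0 3 3
  0 0 0 0 0
  0 0 0 0 0
  0 0 0 0 0
After step 6: ants at (0,3),(0,4)
  0 0 0 4 4
  0 0 0 0 0
  0 0 0 0 0
  0 0 0 0 0

0 0 0 4 4
0 0 0 0 0
0 0 0 0 0
0 0 0 0 0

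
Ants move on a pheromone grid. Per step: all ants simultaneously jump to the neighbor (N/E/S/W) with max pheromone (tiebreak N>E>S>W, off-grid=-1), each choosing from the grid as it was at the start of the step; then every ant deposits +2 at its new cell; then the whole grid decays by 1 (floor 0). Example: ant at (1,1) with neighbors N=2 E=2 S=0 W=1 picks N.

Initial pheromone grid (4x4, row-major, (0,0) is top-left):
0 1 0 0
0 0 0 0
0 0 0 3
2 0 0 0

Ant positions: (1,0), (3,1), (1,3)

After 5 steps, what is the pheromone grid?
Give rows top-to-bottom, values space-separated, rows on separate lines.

After step 1: ants at (0,0),(3,0),(2,3)
  1 0 0 0
  0 0 0 0
  0 0 0 4
  3 0 0 0
After step 2: ants at (0,1),(2,0),(1,3)
  0 1 0 0
  0 0 0 1
  1 0 0 3
  2 0 0 0
After step 3: ants at (0,2),(3,0),(2,3)
  0 0 1 0
  0 0 0 0
  0 0 0 4
  3 0 0 0
After step 4: ants at (0,3),(2,0),(1,3)
  0 0 0 1
  0 0 0 1
  1 0 0 3
  2 0 0 0
After step 5: ants at (1,3),(3,0),(2,3)
  0 0 0 0
  0 0 0 2
  0 0 0 4
  3 0 0 0

0 0 0 0
0 0 0 2
0 0 0 4
3 0 0 0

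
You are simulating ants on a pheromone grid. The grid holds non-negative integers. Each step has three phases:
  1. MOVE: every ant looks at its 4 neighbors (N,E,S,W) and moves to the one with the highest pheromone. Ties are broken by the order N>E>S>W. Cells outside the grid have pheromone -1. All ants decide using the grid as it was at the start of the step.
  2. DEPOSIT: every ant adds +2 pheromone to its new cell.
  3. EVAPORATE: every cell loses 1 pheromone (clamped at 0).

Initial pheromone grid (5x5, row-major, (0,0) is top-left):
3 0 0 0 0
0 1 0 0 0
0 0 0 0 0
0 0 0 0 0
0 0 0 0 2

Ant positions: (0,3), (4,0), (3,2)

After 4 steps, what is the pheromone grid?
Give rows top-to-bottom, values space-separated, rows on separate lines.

After step 1: ants at (0,4),(3,0),(2,2)
  2 0 0 0 1
  0 0 0 0 0
  0 0 1 0 0
  1 0 0 0 0
  0 0 0 0 1
After step 2: ants at (1,4),(2,0),(1,2)
  1 0 0 0 0
  0 0 1 0 1
  1 0 0 0 0
  0 0 0 0 0
  0 0 0 0 0
After step 3: ants at (0,4),(1,0),(0,2)
  0 0 1 0 1
  1 0 0 0 0
  0 0 0 0 0
  0 0 0 0 0
  0 0 0 0 0
After step 4: ants at (1,4),(0,0),(0,3)
  1 0 0 1 0
  0 0 0 0 1
  0 0 0 0 0
  0 0 0 0 0
  0 0 0 0 0

1 0 0 1 0
0 0 0 0 1
0 0 0 0 0
0 0 0 0 0
0 0 0 0 0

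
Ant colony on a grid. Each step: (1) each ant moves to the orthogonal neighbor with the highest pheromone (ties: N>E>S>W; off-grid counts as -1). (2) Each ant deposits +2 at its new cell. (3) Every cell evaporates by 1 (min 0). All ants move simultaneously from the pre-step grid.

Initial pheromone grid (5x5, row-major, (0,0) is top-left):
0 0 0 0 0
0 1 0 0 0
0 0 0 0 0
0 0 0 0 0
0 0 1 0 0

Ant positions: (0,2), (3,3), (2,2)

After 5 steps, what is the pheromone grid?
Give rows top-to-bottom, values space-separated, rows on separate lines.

After step 1: ants at (0,3),(2,3),(1,2)
  0 0 0 1 0
  0 0 1 0 0
  0 0 0 1 0
  0 0 0 0 0
  0 0 0 0 0
After step 2: ants at (0,4),(1,3),(0,2)
  0 0 1 0 1
  0 0 0 1 0
  0 0 0 0 0
  0 0 0 0 0
  0 0 0 0 0
After step 3: ants at (1,4),(0,3),(0,3)
  0 0 0 3 0
  0 0 0 0 1
  0 0 0 0 0
  0 0 0 0 0
  0 0 0 0 0
After step 4: ants at (0,4),(0,4),(0,4)
  0 0 0 2 5
  0 0 0 0 0
  0 0 0 0 0
  0 0 0 0 0
  0 0 0 0 0
After step 5: ants at (0,3),(0,3),(0,3)
  0 0 0 7 4
  0 0 0 0 0
  0 0 0 0 0
  0 0 0 0 0
  0 0 0 0 0

0 0 0 7 4
0 0 0 0 0
0 0 0 0 0
0 0 0 0 0
0 0 0 0 0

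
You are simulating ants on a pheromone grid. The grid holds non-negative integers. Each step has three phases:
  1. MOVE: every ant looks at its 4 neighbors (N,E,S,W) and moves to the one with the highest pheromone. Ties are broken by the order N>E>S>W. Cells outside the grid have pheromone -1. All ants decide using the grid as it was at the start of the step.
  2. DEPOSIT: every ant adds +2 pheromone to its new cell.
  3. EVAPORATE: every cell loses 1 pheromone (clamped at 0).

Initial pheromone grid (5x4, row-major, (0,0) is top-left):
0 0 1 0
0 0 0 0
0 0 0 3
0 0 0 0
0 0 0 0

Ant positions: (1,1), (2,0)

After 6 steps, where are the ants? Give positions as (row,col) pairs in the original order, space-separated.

Step 1: ant0:(1,1)->N->(0,1) | ant1:(2,0)->N->(1,0)
  grid max=2 at (2,3)
Step 2: ant0:(0,1)->E->(0,2) | ant1:(1,0)->N->(0,0)
  grid max=1 at (0,0)
Step 3: ant0:(0,2)->E->(0,3) | ant1:(0,0)->E->(0,1)
  grid max=1 at (0,1)
Step 4: ant0:(0,3)->S->(1,3) | ant1:(0,1)->E->(0,2)
  grid max=1 at (0,2)
Step 5: ant0:(1,3)->N->(0,3) | ant1:(0,2)->E->(0,3)
  grid max=3 at (0,3)
Step 6: ant0:(0,3)->S->(1,3) | ant1:(0,3)->S->(1,3)
  grid max=3 at (1,3)

(1,3) (1,3)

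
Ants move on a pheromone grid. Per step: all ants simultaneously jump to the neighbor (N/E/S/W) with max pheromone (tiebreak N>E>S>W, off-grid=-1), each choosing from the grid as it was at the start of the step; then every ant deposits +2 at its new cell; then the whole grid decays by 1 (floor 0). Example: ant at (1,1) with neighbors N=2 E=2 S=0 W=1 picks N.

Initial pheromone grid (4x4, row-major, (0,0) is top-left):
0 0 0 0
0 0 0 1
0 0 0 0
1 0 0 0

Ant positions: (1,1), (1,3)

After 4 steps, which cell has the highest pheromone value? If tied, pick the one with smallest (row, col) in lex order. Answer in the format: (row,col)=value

Step 1: ant0:(1,1)->N->(0,1) | ant1:(1,3)->N->(0,3)
  grid max=1 at (0,1)
Step 2: ant0:(0,1)->E->(0,2) | ant1:(0,3)->S->(1,3)
  grid max=1 at (0,2)
Step 3: ant0:(0,2)->E->(0,3) | ant1:(1,3)->N->(0,3)
  grid max=3 at (0,3)
Step 4: ant0:(0,3)->S->(1,3) | ant1:(0,3)->S->(1,3)
  grid max=3 at (1,3)
Final grid:
  0 0 0 2
  0 0 0 3
  0 0 0 0
  0 0 0 0
Max pheromone 3 at (1,3)

Answer: (1,3)=3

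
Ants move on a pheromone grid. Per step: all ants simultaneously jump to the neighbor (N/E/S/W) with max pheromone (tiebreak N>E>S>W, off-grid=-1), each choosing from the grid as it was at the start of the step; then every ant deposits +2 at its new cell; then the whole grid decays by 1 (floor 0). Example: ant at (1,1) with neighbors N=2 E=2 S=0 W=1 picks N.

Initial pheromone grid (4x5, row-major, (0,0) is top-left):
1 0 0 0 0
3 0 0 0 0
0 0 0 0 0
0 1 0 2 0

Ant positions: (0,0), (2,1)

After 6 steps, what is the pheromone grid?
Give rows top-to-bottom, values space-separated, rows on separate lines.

After step 1: ants at (1,0),(3,1)
  0 0 0 0 0
  4 0 0 0 0
  0 0 0 0 0
  0 2 0 1 0
After step 2: ants at (0,0),(2,1)
  1 0 0 0 0
  3 0 0 0 0
  0 1 0 0 0
  0 1 0 0 0
After step 3: ants at (1,0),(3,1)
  0 0 0 0 0
  4 0 0 0 0
  0 0 0 0 0
  0 2 0 0 0
After step 4: ants at (0,0),(2,1)
  1 0 0 0 0
  3 0 0 0 0
  0 1 0 0 0
  0 1 0 0 0
After step 5: ants at (1,0),(3,1)
  0 0 0 0 0
  4 0 0 0 0
  0 0 0 0 0
  0 2 0 0 0
After step 6: ants at (0,0),(2,1)
  1 0 0 0 0
  3 0 0 0 0
  0 1 0 0 0
  0 1 0 0 0

1 0 0 0 0
3 0 0 0 0
0 1 0 0 0
0 1 0 0 0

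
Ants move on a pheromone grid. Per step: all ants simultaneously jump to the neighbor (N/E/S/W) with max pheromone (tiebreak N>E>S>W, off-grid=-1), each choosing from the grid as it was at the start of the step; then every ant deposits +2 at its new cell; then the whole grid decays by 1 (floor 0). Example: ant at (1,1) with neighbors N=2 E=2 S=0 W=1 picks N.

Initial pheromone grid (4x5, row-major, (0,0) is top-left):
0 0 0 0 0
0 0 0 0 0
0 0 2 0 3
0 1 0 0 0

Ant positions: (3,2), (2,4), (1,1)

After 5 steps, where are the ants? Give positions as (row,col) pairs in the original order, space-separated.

Step 1: ant0:(3,2)->N->(2,2) | ant1:(2,4)->N->(1,4) | ant2:(1,1)->N->(0,1)
  grid max=3 at (2,2)
Step 2: ant0:(2,2)->N->(1,2) | ant1:(1,4)->S->(2,4) | ant2:(0,1)->E->(0,2)
  grid max=3 at (2,4)
Step 3: ant0:(1,2)->S->(2,2) | ant1:(2,4)->N->(1,4) | ant2:(0,2)->S->(1,2)
  grid max=3 at (2,2)
Step 4: ant0:(2,2)->N->(1,2) | ant1:(1,4)->S->(2,4) | ant2:(1,2)->S->(2,2)
  grid max=4 at (2,2)
Step 5: ant0:(1,2)->S->(2,2) | ant1:(2,4)->N->(1,4) | ant2:(2,2)->N->(1,2)
  grid max=5 at (2,2)

(2,2) (1,4) (1,2)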